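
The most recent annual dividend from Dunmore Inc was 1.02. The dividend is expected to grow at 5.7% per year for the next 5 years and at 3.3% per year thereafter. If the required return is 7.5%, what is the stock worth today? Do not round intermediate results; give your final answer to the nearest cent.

27.91

D_1 = 1.07814
D_2 = 1.13959
D_3 = 1.20455
D_4 = 1.27321
D_5 = 1.34578
Terminal value at year 5: TV = D_5×(1+g_2)/(r−g_2) = 1.39019/0.042 = 33.09986
P_0 = D_1/(1+r)^1 + D_2/(1+r)^2 + D_3/(1+r)^3 + D_4/(1+r)^4 + D_5/(1+r)^5 + TV/(1+r)^5
    = 1.00292 + 0.98613 + 0.96962 + 0.95338 + 0.93742 + 23.05599 = 27.90545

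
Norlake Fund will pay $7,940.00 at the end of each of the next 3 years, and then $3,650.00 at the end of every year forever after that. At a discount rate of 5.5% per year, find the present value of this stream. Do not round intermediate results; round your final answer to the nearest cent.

PV of 3-year annuity: $7,940.00 × [1 − (1+0.055)^−3] / 0.055 = 21421.59103
Perpetuity value at year 3: $3,650.00 / 0.055 = 66363.63636
PV of perpetuity: 66363.63636 / (1+0.055)^3 = 56516.17953
Total PV = 21421.59103 + 56516.17953 = 77937.77056

$77937.77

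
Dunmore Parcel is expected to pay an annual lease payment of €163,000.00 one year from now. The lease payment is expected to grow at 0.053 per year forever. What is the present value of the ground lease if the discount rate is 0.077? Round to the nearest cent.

Growing perpetuity: P = D₁ / (r − g) = €163,000.0000 / (0.077 − 0.053) = €6,791,666.67

€6791666.67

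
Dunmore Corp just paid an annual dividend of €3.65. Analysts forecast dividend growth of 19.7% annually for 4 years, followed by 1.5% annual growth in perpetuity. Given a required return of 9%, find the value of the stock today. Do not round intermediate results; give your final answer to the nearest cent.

€90.39

D_1 = 4.36905
D_2 = 5.22975
D_3 = 6.26001
D_4 = 7.49324
Terminal value at year 4: TV = D_4×(1+g_2)/(r−g_2) = 7.60564/0.075 = 101.40847
P_0 = D_1/(1+r)^1 + D_2/(1+r)^2 + D_3/(1+r)^3 + D_4/(1+r)^4 + TV/(1+r)^4
    = 4.00830 + 4.40178 + 4.83388 + 5.30840 + 71.84032 = 90.39268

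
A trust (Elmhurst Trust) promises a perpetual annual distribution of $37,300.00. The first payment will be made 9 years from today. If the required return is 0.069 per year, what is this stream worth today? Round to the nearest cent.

Value at end of year 8: C / r = $37,300.00 / 0.069 = $540,579.7101
Discount to today: PV = $540,579.7101 / (1 + 0.069)^8 = $540,579.7101 / 1.705382 = $316,984.55

$316984.55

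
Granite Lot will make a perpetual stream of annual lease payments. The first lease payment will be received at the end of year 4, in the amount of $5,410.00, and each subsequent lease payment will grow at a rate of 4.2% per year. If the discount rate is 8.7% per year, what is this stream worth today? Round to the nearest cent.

Value at end of year 3: C₁ / (r − g) = $5,410.00 / (0.087 − 0.042) = $120,222.2222
Discount to today: PV = $120,222.2222 / (1 + 0.087)^3 = $120,222.2222 / 1.284366 = $93,604.37

$93604.37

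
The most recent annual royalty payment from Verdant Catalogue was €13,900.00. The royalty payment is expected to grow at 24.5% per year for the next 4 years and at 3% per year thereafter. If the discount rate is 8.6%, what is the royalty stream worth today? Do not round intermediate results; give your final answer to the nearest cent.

€520747.79

D_1 = 17305.50000
D_2 = 21545.34750
D_3 = 26823.95764
D_4 = 33395.82726
Terminal value at year 4: TV = D_4×(1+g_2)/(r−g_2) = 34397.70208/0.056 = 614244.67994
P_0 = D_1/(1+r)^1 + D_2/(1+r)^2 + D_3/(1+r)^3 + D_4/(1+r)^4 + TV/(1+r)^4
    = 15935.08287 + 18268.11987 + 20942.73410 + 24008.93550 + 441592.92089 = 520747.79324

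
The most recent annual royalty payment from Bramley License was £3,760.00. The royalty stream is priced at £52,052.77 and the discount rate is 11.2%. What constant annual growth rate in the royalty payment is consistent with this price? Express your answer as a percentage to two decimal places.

3.71%

P = D₀(1+g)/(r−g) ⇒ P(r−g) = D₀(1+g) ⇒ g(P+D₀) = P·r − D₀
g = (P·r − D₀)/(P + D₀) = (£52,052.77×0.112 − £3,760.00) / (£52,052.77 + £3,760.00) = 0.037087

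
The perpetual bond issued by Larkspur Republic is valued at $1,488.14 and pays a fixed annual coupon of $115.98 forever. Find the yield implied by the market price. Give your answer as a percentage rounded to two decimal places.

P = C/r ⇒ r = C/P = $115.98/$1,488.14 = 0.077936

7.79%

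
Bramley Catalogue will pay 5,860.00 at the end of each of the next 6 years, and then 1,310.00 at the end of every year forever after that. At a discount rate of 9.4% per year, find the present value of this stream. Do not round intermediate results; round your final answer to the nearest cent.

PV of 6-year annuity: 5,860.00 × [1 − (1+0.094)^−6] / 0.094 = 25976.91273
Perpetuity value at year 6: 1,310.00 / 0.094 = 13936.17021
PV of perpetuity: 13936.17021 / (1+0.094)^6 = 8129.04467
Total PV = 25976.91273 + 8129.04467 = 34105.95740

34105.96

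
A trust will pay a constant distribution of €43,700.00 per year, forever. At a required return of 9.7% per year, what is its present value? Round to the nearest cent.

€450515.46

Level perpetuity: PV = C / r = €43,700.00 / 0.097 = €450,515.46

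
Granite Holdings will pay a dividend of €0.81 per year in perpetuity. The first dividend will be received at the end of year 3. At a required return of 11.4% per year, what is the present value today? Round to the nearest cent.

€5.73

Value at end of year 2: C / r = €0.81 / 0.114 = €7.1053
Discount to today: PV = €7.1053 / (1 + 0.114)^2 = €7.1053 / 1.240996 = €5.73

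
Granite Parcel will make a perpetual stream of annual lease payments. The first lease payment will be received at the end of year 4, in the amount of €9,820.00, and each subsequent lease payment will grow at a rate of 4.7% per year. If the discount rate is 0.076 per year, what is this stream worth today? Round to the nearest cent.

Value at end of year 3: C₁ / (r − g) = €9,820.00 / (0.076 − 0.047) = €338,620.6897
Discount to today: PV = €338,620.6897 / (1 + 0.076)^3 = €338,620.6897 / 1.245767 = €271,817.04

€271817.04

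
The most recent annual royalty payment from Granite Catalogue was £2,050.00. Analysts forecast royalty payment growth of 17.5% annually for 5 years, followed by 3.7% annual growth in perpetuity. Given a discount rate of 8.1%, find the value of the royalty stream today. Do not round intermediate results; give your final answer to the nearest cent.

£86561.08

D_1 = 2408.75000
D_2 = 2830.28125
D_3 = 3325.58047
D_4 = 3907.55705
D_5 = 4591.37953
Terminal value at year 5: TV = D_5×(1+g_2)/(r−g_2) = 4761.26058/0.044 = 108210.46767
P_0 = D_1/(1+r)^1 + D_2/(1+r)^2 + D_3/(1+r)^3 + D_4/(1+r)^4 + D_5/(1+r)^5 + TV/(1+r)^5
    = 2228.26087 + 2422.02268 + 2632.63335 + 2861.55799 + 3110.38912 + 73306.21634 = 86561.08036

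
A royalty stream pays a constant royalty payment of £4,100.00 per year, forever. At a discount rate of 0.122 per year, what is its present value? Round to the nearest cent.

Level perpetuity: PV = C / r = £4,100.00 / 0.122 = £33,606.56

£33606.56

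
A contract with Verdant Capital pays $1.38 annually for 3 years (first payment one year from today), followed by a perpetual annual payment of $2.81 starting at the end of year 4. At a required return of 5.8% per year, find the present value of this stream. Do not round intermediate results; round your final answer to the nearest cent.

$44.61

PV of 3-year annuity: $1.38 × [1 − (1+0.058)^−3] / 0.058 = 3.70245
Perpetuity value at year 3: $2.81 / 0.058 = 48.44828
PV of perpetuity: 48.44828 / (1+0.058)^3 = 40.90923
Total PV = 3.70245 + 40.90923 = 44.61168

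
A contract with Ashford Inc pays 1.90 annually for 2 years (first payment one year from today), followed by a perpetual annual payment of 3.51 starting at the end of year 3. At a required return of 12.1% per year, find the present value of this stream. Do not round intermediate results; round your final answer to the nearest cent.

26.29

PV of 2-year annuity: 1.90 × [1 − (1+0.121)^−2] / 0.121 = 3.20688
Perpetuity value at year 2: 3.51 / 0.121 = 29.00826
PV of perpetuity: 29.00826 / (1+0.121)^2 = 23.08397
Total PV = 3.20688 + 23.08397 = 26.29085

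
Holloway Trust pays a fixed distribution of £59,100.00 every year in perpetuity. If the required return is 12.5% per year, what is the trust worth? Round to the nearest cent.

Level perpetuity: PV = C / r = £59,100.00 / 0.125 = £472,800.00

£472800.00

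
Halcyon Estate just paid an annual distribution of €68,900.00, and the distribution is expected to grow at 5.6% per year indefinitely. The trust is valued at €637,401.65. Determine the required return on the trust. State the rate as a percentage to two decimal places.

D₁ = €68,900.00 × 1.056 = €72,758.4000
P = D₁/(r − g) ⇒ r = D₁/P + g = €72,758.4000/€637,401.65 + 0.056 = 0.114148 + 0.056 = 0.170148

17.01%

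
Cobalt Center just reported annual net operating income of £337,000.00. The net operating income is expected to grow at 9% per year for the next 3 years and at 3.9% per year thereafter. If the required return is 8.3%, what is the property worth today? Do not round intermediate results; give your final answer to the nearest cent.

D_1 = 367330.00000
D_2 = 400389.70000
D_3 = 436424.77300
Terminal value at year 3: TV = D_3×(1+g_2)/(r−g_2) = 453445.33915/0.044 = 10305575.88970
P_0 = D_1/(1+r)^1 + D_2/(1+r)^2 + D_3/(1+r)^3 + TV/(1+r)^3
    = 339178.20868 + 341370.49627 + 343576.95377 + 8113101.24929 = 9137226.90801

£9137226.91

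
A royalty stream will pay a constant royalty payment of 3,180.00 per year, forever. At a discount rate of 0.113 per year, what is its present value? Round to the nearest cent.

28141.59

Level perpetuity: PV = C / r = 3,180.00 / 0.113 = 28,141.59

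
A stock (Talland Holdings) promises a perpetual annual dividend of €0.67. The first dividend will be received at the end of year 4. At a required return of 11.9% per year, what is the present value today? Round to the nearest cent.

Value at end of year 3: C / r = €0.67 / 0.119 = €5.6303
Discount to today: PV = €5.6303 / (1 + 0.119)^3 = €5.6303 / 1.401168 = €4.02

€4.02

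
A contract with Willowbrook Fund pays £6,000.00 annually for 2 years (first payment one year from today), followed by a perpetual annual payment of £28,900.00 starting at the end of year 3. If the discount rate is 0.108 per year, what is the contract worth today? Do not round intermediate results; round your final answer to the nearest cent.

PV of 2-year annuity: £6,000.00 × [1 − (1+0.108)^−2] / 0.108 = 10302.49319
Perpetuity value at year 2: £28,900.00 / 0.108 = 267592.59259
PV of perpetuity: 267592.59259 / (1+0.108)^2 = 217968.91706
Total PV = 10302.49319 + 217968.91706 = 228271.41025

£228271.41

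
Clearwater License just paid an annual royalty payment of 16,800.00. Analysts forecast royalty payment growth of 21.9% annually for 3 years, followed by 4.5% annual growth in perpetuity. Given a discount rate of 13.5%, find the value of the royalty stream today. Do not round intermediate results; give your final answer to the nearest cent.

299895.99

D_1 = 20479.20000
D_2 = 24964.14480
D_3 = 30431.29251
Terminal value at year 3: TV = D_3×(1+g_2)/(r−g_2) = 31800.70067/0.09 = 353341.11860
P_0 = D_1/(1+r)^1 + D_2/(1+r)^2 + D_3/(1+r)^3 + TV/(1+r)^3
    = 18043.34802 + 19378.71474 + 20812.91037 + 241661.01487 = 299895.98800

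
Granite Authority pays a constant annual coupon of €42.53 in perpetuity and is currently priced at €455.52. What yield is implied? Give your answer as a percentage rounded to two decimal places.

P = C/r ⇒ r = C/P = €42.53/€455.52 = 0.093366

9.34%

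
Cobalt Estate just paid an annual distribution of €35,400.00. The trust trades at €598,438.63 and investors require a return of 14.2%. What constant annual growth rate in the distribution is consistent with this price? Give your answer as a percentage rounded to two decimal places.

P = D₀(1+g)/(r−g) ⇒ P(r−g) = D₀(1+g) ⇒ g(P+D₀) = P·r − D₀
g = (P·r − D₀)/(P + D₀) = (€598,438.63×0.142 − €35,400.00) / (€598,438.63 + €35,400.00) = 0.078219

7.82%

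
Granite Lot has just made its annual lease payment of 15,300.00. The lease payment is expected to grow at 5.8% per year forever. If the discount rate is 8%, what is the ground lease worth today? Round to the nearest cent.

D₁ = D₀ × (1 + g) = 15,300.00 × 1.058 = 16,187.4000
Growing perpetuity: P = D₁ / (r − g) = 16,187.4000 / (0.08 − 0.058) = 735,790.91

735790.91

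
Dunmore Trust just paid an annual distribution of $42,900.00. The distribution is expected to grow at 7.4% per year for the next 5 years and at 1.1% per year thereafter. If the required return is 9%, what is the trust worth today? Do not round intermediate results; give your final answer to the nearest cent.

D_1 = 46074.60000
D_2 = 49484.12040
D_3 = 53145.94531
D_4 = 57078.74526
D_5 = 61302.57241
Terminal value at year 5: TV = D_5×(1+g_2)/(r−g_2) = 61976.90071/0.079 = 784517.73049
P_0 = D_1/(1+r)^1 + D_2/(1+r)^2 + D_3/(1+r)^3 + D_4/(1+r)^4 + D_5/(1+r)^5 + TV/(1+r)^5
    = 42270.27523 + 41649.79413 + 41038.42100 + 40436.02216 + 39842.46587 + 509882.69615 = 715119.67454

$715119.67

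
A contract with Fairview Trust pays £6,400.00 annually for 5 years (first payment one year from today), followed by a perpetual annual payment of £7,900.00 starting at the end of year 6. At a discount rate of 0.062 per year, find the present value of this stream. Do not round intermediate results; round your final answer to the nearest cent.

PV of 5-year annuity: £6,400.00 × [1 − (1+0.062)^−5] / 0.062 = 26813.07914
Perpetuity value at year 5: £7,900.00 / 0.062 = 127419.35484
PV of perpetuity: 127419.35484 / (1+0.062)^5 = 94321.96028
Total PV = 26813.07914 + 94321.96028 = 121135.03942

£121135.04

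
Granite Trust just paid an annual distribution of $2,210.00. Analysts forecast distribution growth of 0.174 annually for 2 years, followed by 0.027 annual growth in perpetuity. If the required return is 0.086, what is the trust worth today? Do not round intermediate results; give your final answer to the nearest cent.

$49927.71

D_1 = 2594.54000
D_2 = 3045.98996
Terminal value at year 2: TV = D_2×(1+g_2)/(r−g_2) = 3128.23169/0.059 = 53020.87608
P_0 = D_1/(1+r)^1 + D_2/(1+r)^2 + TV/(1+r)^2
    = 2389.07919 + 2582.66940 + 44955.95719 = 49927.70578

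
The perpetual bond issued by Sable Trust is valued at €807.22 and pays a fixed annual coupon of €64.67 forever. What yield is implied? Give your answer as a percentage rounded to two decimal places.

8.01%

P = C/r ⇒ r = C/P = €64.67/€807.22 = 0.080114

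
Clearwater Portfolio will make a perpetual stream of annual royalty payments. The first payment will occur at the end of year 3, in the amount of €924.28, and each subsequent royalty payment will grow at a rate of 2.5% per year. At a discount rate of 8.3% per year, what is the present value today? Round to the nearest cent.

€13586.85

Value at end of year 2: C₁ / (r − g) = €924.28 / (0.083 − 0.025) = €15,935.8621
Discount to today: PV = €15,935.8621 / (1 + 0.083)^2 = €15,935.8621 / 1.172889 = €13,586.85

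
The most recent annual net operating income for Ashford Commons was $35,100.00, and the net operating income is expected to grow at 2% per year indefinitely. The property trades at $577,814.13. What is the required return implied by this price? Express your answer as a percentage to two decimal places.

8.20%

D₁ = $35,100.00 × 1.02 = $35,802.0000
P = D₁/(r − g) ⇒ r = D₁/P + g = $35,802.0000/$577,814.13 + 0.02 = 0.061961 + 0.02 = 0.081961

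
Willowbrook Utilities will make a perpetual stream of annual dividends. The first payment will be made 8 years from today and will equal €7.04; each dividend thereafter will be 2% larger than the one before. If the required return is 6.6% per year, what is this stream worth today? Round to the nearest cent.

€97.84

Value at end of year 7: C₁ / (r − g) = €7.04 / (0.066 − 0.02) = €153.0435
Discount to today: PV = €153.0435 / (1 + 0.066)^7 = €153.0435 / 1.564229 = €97.84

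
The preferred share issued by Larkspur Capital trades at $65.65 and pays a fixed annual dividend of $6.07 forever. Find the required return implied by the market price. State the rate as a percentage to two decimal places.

9.25%

P = C/r ⇒ r = C/P = $6.07/$65.65 = 0.092460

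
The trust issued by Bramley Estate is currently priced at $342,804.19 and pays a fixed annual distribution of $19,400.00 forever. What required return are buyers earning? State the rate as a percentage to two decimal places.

P = C/r ⇒ r = C/P = $19,400.00/$342,804.19 = 0.056592

5.66%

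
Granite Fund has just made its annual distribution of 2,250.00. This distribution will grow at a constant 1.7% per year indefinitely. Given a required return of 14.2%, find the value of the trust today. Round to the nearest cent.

18306.00

D₁ = D₀ × (1 + g) = 2,250.00 × 1.017 = 2,288.2500
Growing perpetuity: P = D₁ / (r − g) = 2,288.2500 / (0.142 − 0.017) = 18,306.00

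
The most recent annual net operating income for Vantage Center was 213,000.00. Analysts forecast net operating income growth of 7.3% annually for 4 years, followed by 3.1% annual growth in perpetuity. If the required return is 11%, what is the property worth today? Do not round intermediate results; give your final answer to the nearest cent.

3210597.83

D_1 = 228549.00000
D_2 = 245233.07700
D_3 = 263135.09162
D_4 = 282343.95331
Terminal value at year 4: TV = D_4×(1+g_2)/(r−g_2) = 291096.61586/0.079 = 3684767.28939
P_0 = D_1/(1+r)^1 + D_2/(1+r)^2 + D_3/(1+r)^3 + D_4/(1+r)^4 + TV/(1+r)^4
    = 205900.00000 + 199036.66667 + 192402.11111 + 185988.70741 + 2427270.34604 = 3210597.83122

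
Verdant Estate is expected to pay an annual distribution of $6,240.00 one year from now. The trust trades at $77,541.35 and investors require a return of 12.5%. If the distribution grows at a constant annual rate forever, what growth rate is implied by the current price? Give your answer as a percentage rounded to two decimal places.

P = D₁/(r−g) ⇒ g = r − D₁/P = 0.125 − $6,240.00/$77,541.35 = 0.044527

4.45%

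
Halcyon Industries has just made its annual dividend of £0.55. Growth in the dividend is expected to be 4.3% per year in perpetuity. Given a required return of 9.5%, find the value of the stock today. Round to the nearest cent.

D₁ = D₀ × (1 + g) = £0.55 × 1.043 = £0.5737
Growing perpetuity: P = D₁ / (r − g) = £0.5737 / (0.095 − 0.043) = £11.03

£11.03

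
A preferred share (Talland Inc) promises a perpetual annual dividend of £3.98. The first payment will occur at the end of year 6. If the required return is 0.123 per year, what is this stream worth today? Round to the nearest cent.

£18.12

Value at end of year 5: C / r = £3.98 / 0.123 = £32.3577
Discount to today: PV = £32.3577 / (1 + 0.123)^5 = £32.3577 / 1.786071 = £18.12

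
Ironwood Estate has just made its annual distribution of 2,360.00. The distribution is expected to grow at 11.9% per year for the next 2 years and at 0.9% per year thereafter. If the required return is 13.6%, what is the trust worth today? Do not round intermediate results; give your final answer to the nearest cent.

22807.52

D_1 = 2640.84000
D_2 = 2955.09996
Terminal value at year 2: TV = D_2×(1+g_2)/(r−g_2) = 2981.69586/0.127 = 23477.92015
P_0 = D_1/(1+r)^1 + D_2/(1+r)^2 + TV/(1+r)^2
    = 2324.68310 + 2289.89471 + 18192.94299 = 22807.52079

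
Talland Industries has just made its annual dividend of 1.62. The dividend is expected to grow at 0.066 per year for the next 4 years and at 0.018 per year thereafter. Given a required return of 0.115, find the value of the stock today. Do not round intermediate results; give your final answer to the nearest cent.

20.00

D_1 = 1.72692
D_2 = 1.84090
D_3 = 1.96240
D_4 = 2.09191
Terminal value at year 4: TV = D_4×(1+g_2)/(r−g_2) = 2.12957/0.097 = 21.95431
P_0 = D_1/(1+r)^1 + D_2/(1+r)^2 + D_3/(1+r)^3 + D_4/(1+r)^4 + TV/(1+r)^4
    = 1.54881 + 1.48074 + 1.41567 + 1.35346 + 14.20432 = 20.00300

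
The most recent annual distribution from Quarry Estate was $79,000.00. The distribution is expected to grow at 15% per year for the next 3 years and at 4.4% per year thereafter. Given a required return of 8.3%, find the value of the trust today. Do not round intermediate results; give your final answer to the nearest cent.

D_1 = 90850.00000
D_2 = 104477.50000
D_3 = 120149.12500
Terminal value at year 3: TV = D_3×(1+g_2)/(r−g_2) = 125435.68650/0.039 = 3216299.65385
P_0 = D_1/(1+r)^1 + D_2/(1+r)^2 + D_3/(1+r)^3 + TV/(1+r)^3
    = 83887.34995 + 89077.05674 + 94587.82571 + 2532043.33450 = 2799595.56691

$2799595.57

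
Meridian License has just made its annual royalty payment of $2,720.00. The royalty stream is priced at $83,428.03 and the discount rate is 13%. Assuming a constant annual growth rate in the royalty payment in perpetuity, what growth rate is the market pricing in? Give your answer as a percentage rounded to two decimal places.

P = D₀(1+g)/(r−g) ⇒ P(r−g) = D₀(1+g) ⇒ g(P+D₀) = P·r − D₀
g = (P·r − D₀)/(P + D₀) = ($83,428.03×0.13 − $2,720.00) / ($83,428.03 + $2,720.00) = 0.094322

9.43%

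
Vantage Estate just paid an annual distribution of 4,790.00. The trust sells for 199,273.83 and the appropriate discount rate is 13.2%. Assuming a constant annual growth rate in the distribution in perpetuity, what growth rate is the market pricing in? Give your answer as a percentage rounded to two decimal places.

P = D₀(1+g)/(r−g) ⇒ P(r−g) = D₀(1+g) ⇒ g(P+D₀) = P·r − D₀
g = (P·r − D₀)/(P + D₀) = (199,273.83×0.132 − 4,790.00) / (199,273.83 + 4,790.00) = 0.105429

10.54%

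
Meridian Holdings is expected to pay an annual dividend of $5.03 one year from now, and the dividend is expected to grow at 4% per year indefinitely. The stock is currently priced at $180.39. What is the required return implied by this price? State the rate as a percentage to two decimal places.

6.79%

P = D₁/(r − g) ⇒ r = D₁/P + g = $5.0300/$180.39 + 0.04 = 0.027884 + 0.04 = 0.067884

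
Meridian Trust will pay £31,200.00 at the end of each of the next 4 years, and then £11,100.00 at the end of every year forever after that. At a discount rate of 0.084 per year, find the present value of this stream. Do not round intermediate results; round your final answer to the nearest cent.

£198128.14

PV of 4-year annuity: £31,200.00 × [1 − (1+0.084)^−4] / 0.084 = 102424.91750
Perpetuity value at year 4: £11,100.00 / 0.084 = 132142.85714
PV of perpetuity: 132142.85714 / (1+0.084)^4 = 95703.22303
Total PV = 102424.91750 + 95703.22303 = 198128.14053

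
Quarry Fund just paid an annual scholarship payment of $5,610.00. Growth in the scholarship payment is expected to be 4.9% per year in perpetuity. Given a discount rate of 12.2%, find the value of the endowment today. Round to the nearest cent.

$80614.93

D₁ = D₀ × (1 + g) = $5,610.00 × 1.049 = $5,884.8900
Growing perpetuity: P = D₁ / (r − g) = $5,884.8900 / (0.122 − 0.049) = $80,614.93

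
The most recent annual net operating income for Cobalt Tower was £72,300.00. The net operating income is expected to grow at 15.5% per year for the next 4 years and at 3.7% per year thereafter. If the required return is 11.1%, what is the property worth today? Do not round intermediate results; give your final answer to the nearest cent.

D_1 = 83506.50000
D_2 = 96450.00750
D_3 = 111399.75866
D_4 = 128666.72126
Terminal value at year 4: TV = D_4×(1+g_2)/(r−g_2) = 133427.38994/0.074 = 1803072.83705
P_0 = D_1/(1+r)^1 + D_2/(1+r)^2 + D_3/(1+r)^3 + D_4/(1+r)^4 + TV/(1+r)^4
    = 75163.36634 + 78140.13332 + 81234.79207 + 84452.01155 + 1183469.40515 = 1502459.70842

£1502459.71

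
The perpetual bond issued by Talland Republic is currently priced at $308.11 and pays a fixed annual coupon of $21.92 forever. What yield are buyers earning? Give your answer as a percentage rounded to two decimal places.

P = C/r ⇒ r = C/P = $21.92/$308.11 = 0.071143

7.11%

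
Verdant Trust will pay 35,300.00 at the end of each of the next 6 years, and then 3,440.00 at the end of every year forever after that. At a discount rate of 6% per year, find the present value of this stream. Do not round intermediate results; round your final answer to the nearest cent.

PV of 6-year annuity: 35,300.00 × [1 − (1+0.06)^−6] / 0.06 = 173581.54871
Perpetuity value at year 6: 3,440.00 / 0.06 = 57333.33333
PV of perpetuity: 57333.33333 / (1+0.06)^6 = 40417.73765
Total PV = 173581.54871 + 40417.73765 = 213999.28636

213999.29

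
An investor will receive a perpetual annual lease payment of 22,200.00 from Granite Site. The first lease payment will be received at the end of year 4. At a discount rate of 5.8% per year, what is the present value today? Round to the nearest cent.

323197.49

Value at end of year 3: C / r = 22,200.00 / 0.058 = 382,758.6207
Discount to today: PV = 382,758.6207 / (1 + 0.058)^3 = 382,758.6207 / 1.184287 = 323,197.49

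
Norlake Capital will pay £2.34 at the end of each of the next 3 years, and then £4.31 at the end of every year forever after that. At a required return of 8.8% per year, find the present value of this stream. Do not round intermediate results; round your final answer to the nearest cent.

PV of 3-year annuity: £2.34 × [1 − (1+0.088)^−3] / 0.088 = 5.94441
Perpetuity value at year 3: £4.31 / 0.088 = 48.97727
PV of perpetuity: 48.97727 / (1+0.088)^3 = 38.02839
Total PV = 5.94441 + 38.02839 = 43.97279

£43.97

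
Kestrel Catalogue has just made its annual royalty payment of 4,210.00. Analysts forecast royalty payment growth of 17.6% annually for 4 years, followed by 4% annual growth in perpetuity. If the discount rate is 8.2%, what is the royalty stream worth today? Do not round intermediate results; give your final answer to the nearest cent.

166303.61

D_1 = 4950.96000
D_2 = 5822.32896
D_3 = 6847.05886
D_4 = 8052.14122
Terminal value at year 4: TV = D_4×(1+g_2)/(r−g_2) = 8374.22686/0.042 = 199386.35391
P_0 = D_1/(1+r)^1 + D_2/(1+r)^2 + D_3/(1+r)^3 + D_4/(1+r)^4 + TV/(1+r)^4
    = 4575.74861 + 4973.27206 + 5405.33082 + 5874.92518 + 145474.33768 = 166303.61435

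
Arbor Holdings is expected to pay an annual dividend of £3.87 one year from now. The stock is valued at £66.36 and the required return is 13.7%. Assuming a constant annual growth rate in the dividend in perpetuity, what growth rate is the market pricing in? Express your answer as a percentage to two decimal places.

7.87%

P = D₁/(r−g) ⇒ g = r − D₁/P = 0.137 − £3.87/£66.36 = 0.078682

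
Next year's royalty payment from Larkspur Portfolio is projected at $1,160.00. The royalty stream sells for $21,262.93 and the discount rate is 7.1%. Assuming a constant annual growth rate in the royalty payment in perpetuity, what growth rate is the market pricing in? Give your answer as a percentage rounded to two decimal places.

1.64%

P = D₁/(r−g) ⇒ g = r − D₁/P = 0.071 − $1,160.00/$21,262.93 = 0.016445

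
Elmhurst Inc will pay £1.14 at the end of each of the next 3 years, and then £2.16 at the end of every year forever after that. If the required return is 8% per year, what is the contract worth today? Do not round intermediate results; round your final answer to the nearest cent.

PV of 3-year annuity: £1.14 × [1 − (1+0.08)^−3] / 0.08 = 2.93789
Perpetuity value at year 3: £2.16 / 0.08 = 27.00000
PV of perpetuity: 27.00000 / (1+0.08)^3 = 21.43347
Total PV = 2.93789 + 21.43347 = 24.37136

£24.37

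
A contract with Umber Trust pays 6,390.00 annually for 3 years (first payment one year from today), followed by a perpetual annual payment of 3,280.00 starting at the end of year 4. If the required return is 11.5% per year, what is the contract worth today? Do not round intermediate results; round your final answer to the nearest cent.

36056.09

PV of 3-year annuity: 6,390.00 × [1 − (1+0.115)^−3] / 0.115 = 15480.53788
Perpetuity value at year 3: 3,280.00 / 0.115 = 28521.73913
PV of perpetuity: 28521.73913 / (1+0.115)^3 = 20575.54754
Total PV = 15480.53788 + 20575.54754 = 36056.08542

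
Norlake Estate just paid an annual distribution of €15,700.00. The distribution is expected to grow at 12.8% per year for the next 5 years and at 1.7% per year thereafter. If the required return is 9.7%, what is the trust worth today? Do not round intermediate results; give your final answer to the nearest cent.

D_1 = 17709.60000
D_2 = 19976.42880
D_3 = 22533.41169
D_4 = 25417.68838
D_5 = 28671.15250
Terminal value at year 5: TV = D_5×(1+g_2)/(r−g_2) = 29158.56209/0.08 = 364482.02610
P_0 = D_1/(1+r)^1 + D_2/(1+r)^2 + D_3/(1+r)^3 + D_4/(1+r)^4 + D_5/(1+r)^5 + TV/(1+r)^5
    = 16143.66454 + 16599.86655 + 17068.96031 + 17551.31015 + 18047.29065 + 229426.18245 = 314837.27465

€314837.27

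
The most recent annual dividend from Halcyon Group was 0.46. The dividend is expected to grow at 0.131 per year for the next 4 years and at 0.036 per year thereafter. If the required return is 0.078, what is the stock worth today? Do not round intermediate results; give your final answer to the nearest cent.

D_1 = 0.52026
D_2 = 0.58841
D_3 = 0.66550
D_4 = 0.75268
Terminal value at year 4: TV = D_4×(1+g_2)/(r−g_2) = 0.77977/0.042 = 18.56602
P_0 = D_1/(1+r)^1 + D_2/(1+r)^2 + D_3/(1+r)^3 + D_4/(1+r)^4 + TV/(1+r)^4
    = 0.48262 + 0.50634 + 0.53124 + 0.55736 + 13.74813 = 15.82569

15.83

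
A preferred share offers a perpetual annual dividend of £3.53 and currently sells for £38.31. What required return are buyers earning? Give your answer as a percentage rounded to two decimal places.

9.21%

P = C/r ⇒ r = C/P = £3.53/£38.31 = 0.092143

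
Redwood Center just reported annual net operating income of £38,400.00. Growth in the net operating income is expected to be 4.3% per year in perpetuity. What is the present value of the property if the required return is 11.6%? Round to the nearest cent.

£548646.58

D₁ = D₀ × (1 + g) = £38,400.00 × 1.043 = £40,051.2000
Growing perpetuity: P = D₁ / (r − g) = £40,051.2000 / (0.116 − 0.043) = £548,646.58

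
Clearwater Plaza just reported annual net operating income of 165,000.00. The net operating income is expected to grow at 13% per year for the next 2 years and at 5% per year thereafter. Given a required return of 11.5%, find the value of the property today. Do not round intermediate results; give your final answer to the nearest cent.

3074270.44

D_1 = 186450.00000
D_2 = 210688.50000
Terminal value at year 2: TV = D_2×(1+g_2)/(r−g_2) = 221222.92500/0.065 = 3403429.61538
P_0 = D_1/(1+r)^1 + D_2/(1+r)^2 + TV/(1+r)^2
    = 167219.73094 + 169469.32373 + 2737581.38341 = 3074270.43808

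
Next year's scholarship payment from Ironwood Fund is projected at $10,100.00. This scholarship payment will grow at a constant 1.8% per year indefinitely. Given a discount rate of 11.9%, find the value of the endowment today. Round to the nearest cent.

$100000.00

Growing perpetuity: P = D₁ / (r − g) = $10,100.0000 / (0.119 − 0.018) = $100,000.00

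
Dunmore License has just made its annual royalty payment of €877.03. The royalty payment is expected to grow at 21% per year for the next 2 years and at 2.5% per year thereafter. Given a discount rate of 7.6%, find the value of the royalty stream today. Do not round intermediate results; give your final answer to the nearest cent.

€24385.54

D_1 = 1061.20630
D_2 = 1284.05962
Terminal value at year 2: TV = D_2×(1+g_2)/(r−g_2) = 1316.16111/0.051 = 25807.08066
P_0 = D_1/(1+r)^1 + D_2/(1+r)^2 + TV/(1+r)^2
    = 986.25121 + 1109.07431 + 22290.21906 = 24385.54458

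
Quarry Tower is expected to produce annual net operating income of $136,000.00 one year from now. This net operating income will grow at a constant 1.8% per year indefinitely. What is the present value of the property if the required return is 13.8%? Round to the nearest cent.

Growing perpetuity: P = D₁ / (r − g) = $136,000.0000 / (0.138 − 0.018) = $1,133,333.33

$1133333.33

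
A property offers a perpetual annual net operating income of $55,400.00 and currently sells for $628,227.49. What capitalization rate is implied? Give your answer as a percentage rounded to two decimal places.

8.82%

P = C/r ⇒ r = C/P = $55,400.00/$628,227.49 = 0.088185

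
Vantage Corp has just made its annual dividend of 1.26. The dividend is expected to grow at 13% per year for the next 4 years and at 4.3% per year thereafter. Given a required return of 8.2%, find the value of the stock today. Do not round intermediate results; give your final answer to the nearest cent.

45.71

D_1 = 1.42380
D_2 = 1.60889
D_3 = 1.81805
D_4 = 2.05440
Terminal value at year 4: TV = D_4×(1+g_2)/(r−g_2) = 2.14274/0.039 = 54.94194
P_0 = D_1/(1+r)^1 + D_2/(1+r)^2 + D_3/(1+r)^3 + D_4/(1+r)^4 + TV/(1+r)^4
    = 1.31590 + 1.37427 + 1.43524 + 1.49891 + 40.08621 = 45.71052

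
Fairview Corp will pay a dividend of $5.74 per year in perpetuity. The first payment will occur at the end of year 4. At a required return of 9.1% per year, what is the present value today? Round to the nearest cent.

$48.57

Value at end of year 3: C / r = $5.74 / 0.091 = $63.0769
Discount to today: PV = $63.0769 / (1 + 0.091)^3 = $63.0769 / 1.298597 = $48.57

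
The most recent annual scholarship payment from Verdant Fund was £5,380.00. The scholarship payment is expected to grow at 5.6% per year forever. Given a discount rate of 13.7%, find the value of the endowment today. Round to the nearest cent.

£70139.26

D₁ = D₀ × (1 + g) = £5,380.00 × 1.056 = £5,681.2800
Growing perpetuity: P = D₁ / (r − g) = £5,681.2800 / (0.137 − 0.056) = £70,139.26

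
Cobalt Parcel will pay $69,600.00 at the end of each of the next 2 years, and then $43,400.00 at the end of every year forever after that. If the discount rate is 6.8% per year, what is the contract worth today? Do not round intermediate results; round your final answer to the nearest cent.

PV of 2-year annuity: $69,600.00 × [1 − (1+0.068)^−2] / 0.068 = 126187.77090
Perpetuity value at year 2: $43,400.00 / 0.068 = 638235.29412
PV of perpetuity: 638235.29412 / (1+0.068)^2 = 559549.24157
Total PV = 126187.77090 + 559549.24157 = 685737.01248

$685737.01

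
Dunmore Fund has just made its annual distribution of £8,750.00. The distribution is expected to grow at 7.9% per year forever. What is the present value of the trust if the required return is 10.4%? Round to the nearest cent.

£377650.00

D₁ = D₀ × (1 + g) = £8,750.00 × 1.079 = £9,441.2500
Growing perpetuity: P = D₁ / (r − g) = £9,441.2500 / (0.104 − 0.079) = £377,650.00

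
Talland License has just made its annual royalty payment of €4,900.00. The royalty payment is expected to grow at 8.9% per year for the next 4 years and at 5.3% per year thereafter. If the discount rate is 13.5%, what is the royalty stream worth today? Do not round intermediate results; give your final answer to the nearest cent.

D_1 = 5336.10000
D_2 = 5811.01290
D_3 = 6328.19305
D_4 = 6891.40223
Terminal value at year 4: TV = D_4×(1+g_2)/(r−g_2) = 7256.64655/0.082 = 88495.68960
P_0 = D_1/(1+r)^1 + D_2/(1+r)^2 + D_3/(1+r)^3 + D_4/(1+r)^4 + TV/(1+r)^4
    = 4701.40969 + 4510.86798 + 4328.04866 + 4152.63876 + 53325.95867 = 71018.92375

€71018.92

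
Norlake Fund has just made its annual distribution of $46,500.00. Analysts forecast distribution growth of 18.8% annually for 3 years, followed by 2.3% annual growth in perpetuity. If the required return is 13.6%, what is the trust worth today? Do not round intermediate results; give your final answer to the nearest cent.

$634130.04

D_1 = 55242.00000
D_2 = 65627.49600
D_3 = 77965.46525
Terminal value at year 3: TV = D_3×(1+g_2)/(r−g_2) = 79758.67095/0.113 = 705828.94645
P_0 = D_1/(1+r)^1 + D_2/(1+r)^2 + D_3/(1+r)^3 + TV/(1+r)^3
    = 48628.52113 + 50854.47456 + 53182.32023 + 481464.72204 = 634130.03795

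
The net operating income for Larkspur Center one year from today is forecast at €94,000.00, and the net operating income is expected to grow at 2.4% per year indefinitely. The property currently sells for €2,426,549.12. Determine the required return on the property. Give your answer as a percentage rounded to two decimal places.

P = D₁/(r − g) ⇒ r = D₁/P + g = €94,000.0000/€2,426,549.12 + 0.024 = 0.038738 + 0.024 = 0.062738

6.27%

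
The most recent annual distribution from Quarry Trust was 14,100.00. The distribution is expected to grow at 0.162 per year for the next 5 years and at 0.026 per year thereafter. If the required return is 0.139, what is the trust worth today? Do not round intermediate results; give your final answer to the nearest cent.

D_1 = 16384.20000
D_2 = 19038.44040
D_3 = 22122.66774
D_4 = 25706.53992
D_5 = 29870.99939
Terminal value at year 5: TV = D_5×(1+g_2)/(r−g_2) = 30647.64537/0.113 = 271218.10062
P_0 = D_1/(1+r)^1 + D_2/(1+r)^2 + D_3/(1+r)^3 + D_4/(1+r)^4 + D_5/(1+r)^5 + TV/(1+r)^5
    = 14384.72344 + 14675.19635 + 14971.53482 + 15273.85729 + 15582.28461 + 141481.62843 = 216369.22494

216369.22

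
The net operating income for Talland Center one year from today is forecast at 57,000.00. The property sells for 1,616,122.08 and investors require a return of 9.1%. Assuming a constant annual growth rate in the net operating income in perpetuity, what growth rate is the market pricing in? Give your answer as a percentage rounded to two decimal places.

P = D₁/(r−g) ⇒ g = r − D₁/P = 0.091 − 57,000.00/1,616,122.08 = 0.055730

5.57%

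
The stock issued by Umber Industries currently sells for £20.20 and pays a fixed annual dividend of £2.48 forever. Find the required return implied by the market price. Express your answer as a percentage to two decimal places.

12.28%

P = C/r ⇒ r = C/P = £2.48/£20.20 = 0.122772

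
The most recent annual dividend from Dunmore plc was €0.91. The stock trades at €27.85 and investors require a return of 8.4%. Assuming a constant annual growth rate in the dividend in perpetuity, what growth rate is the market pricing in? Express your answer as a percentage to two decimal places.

P = D₀(1+g)/(r−g) ⇒ P(r−g) = D₀(1+g) ⇒ g(P+D₀) = P·r − D₀
g = (P·r − D₀)/(P + D₀) = (€27.85×0.084 − €0.91) / (€27.85 + €0.91) = 0.049701

4.97%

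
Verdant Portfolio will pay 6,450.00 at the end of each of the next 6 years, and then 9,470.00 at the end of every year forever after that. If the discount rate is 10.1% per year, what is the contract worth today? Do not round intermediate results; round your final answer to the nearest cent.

PV of 6-year annuity: 6,450.00 × [1 − (1+0.101)^−6] / 0.101 = 28009.30034
Perpetuity value at year 6: 9,470.00 / 0.101 = 93762.37624
PV of perpetuity: 93762.37624 / (1+0.101)^6 = 52638.64379
Total PV = 28009.30034 + 52638.64379 = 80647.94414

80647.94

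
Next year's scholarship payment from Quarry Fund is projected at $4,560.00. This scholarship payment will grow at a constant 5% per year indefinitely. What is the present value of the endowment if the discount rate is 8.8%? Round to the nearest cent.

$120000.00

Growing perpetuity: P = D₁ / (r − g) = $4,560.0000 / (0.088 − 0.05) = $120,000.00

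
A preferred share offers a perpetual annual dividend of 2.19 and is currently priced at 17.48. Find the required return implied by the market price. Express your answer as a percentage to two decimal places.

12.53%

P = C/r ⇒ r = C/P = 2.19/17.48 = 0.125286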